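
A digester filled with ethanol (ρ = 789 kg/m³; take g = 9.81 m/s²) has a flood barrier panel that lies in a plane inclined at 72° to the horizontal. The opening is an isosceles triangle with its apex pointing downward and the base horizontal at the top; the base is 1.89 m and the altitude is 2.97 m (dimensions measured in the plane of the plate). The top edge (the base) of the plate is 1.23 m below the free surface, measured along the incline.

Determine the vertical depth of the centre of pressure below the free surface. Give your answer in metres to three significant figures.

γ = ρg = 789 × 9.81 / 1000 = 7.74009 kN/m³.
Let θ = 72° be the plate's angle to the horizontal; measure y along the incline from where the plane meets the free surface. Vertical depth h = y·sinθ with sinθ = 0.951057.
With the apex down, the centroid sits h/3 = 2.97/3 = 0.99 m below the base (the top edge), so y_c = 1.23 + 0.99 = 2.22 m and h_c = 2.22 × 0.951057 = 2.11135 m.
A = ½ × 1.89 × 2.97 = 2.80665 m².
Resultant F = γ·h_c·A = 7.74009 × 2.11135 × 2.80665 = 45.8664 kN.
I_c = b·h³/36 = 1.89 × 2.97³/36 = 1.3754 m⁴.
Centre of pressure: y_p = y_c + I_c/(y_c·A) = 2.22 + 1.3754/(2.22 × 2.80665) = 2.22 + 0.220743 = 2.44074 m along the plane.
Vertically, h_p = y_p·sinθ = 2.44074 × 0.951057 = 2.32128 m.

h_p = 2.32 m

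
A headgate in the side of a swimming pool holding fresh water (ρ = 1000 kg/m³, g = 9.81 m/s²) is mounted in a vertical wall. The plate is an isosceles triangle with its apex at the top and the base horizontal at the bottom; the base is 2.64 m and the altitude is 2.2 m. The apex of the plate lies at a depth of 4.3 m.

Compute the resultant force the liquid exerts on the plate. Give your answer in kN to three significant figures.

γ = ρg = 1000 × 9.81 = 9810 N/m³ = 9.81 kN/m³.
With the apex up, the centroid sits 2h/3 = 2 × 2.2/3 = 1.46667 m below the apex, so the centroid depth is h_c = 4.3 + 1.46667 = 5.76667 m.
A = ½ × 2.64 × 2.2 = 2.904 m².
Resultant F = γ·h_c·A = 9.81 × 5.76667 × 2.904 = 164.282 kN.

F ≈ 164 kN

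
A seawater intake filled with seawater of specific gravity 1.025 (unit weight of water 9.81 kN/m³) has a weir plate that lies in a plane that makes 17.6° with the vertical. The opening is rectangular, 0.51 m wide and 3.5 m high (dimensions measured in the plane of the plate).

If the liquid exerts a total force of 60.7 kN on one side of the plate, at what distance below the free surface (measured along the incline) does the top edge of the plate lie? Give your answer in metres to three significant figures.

γ = 1.025 × 9.81 = 10.05525 kN/m³.
A = 0.51 × 3.5 = 1.785 m².
From F = γ·h_c·A, the centroid depth is h_c = 60.7/(10.05525 × 1.785) = 3.38188 m.
The plate makes 17.6° with the vertical, i.e. θ = 90° − 17.6° = 72.4° to the horizontal. Measuring y along the incline from the free-surface line, vertical depth h = y·sinθ with sinθ = 0.953191.
Along the incline, y_c = h_c/sinθ = 3.38188/0.953191 = 3.54796 m.
The centroid lies 3.5/2 = 1.75 m below the top edge, so the top edge sits at y_top = 3.54796 − 1.75 = 1.79796 m along the incline.

y_top ≈ 1.80 m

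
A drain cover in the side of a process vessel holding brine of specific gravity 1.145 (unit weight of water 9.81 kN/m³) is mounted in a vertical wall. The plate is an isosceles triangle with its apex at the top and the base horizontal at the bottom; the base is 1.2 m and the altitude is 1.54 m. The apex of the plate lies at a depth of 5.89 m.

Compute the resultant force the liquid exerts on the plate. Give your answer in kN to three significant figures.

γ = 1.145 × 9.81 = 11.23245 kN/m³.
With the apex up, the centroid sits 2h/3 = 2 × 1.54/3 = 1.02667 m below the apex, so the centroid depth is h_c = 5.89 + 1.02667 = 6.91667 m.
A = ½ × 1.2 × 1.54 = 0.924 m².
Resultant F = γ·h_c·A = 11.23245 × 6.91667 × 0.924 = 71.7866 kN.

F ≈ 71.8 kN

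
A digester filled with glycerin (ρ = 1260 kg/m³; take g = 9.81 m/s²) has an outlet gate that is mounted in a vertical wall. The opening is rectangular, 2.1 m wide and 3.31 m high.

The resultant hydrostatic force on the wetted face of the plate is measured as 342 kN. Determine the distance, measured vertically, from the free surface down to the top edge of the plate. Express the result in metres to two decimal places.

d_top ≈ 2.33 m

γ = ρg = 1260 × 9.81 / 1000 = 12.3606 kN/m³.
A = 2.1 × 3.31 = 6.951 m².
From F = γ·h_c·A, the centroid depth is h_c = 342/(12.3606 × 6.951) = 3.98052 m.
The centroid lies 3.31/2 = 1.655 m below the top edge, so the top edge sits at h_top = 3.98052 − 1.655 = 2.32552 m below the surface.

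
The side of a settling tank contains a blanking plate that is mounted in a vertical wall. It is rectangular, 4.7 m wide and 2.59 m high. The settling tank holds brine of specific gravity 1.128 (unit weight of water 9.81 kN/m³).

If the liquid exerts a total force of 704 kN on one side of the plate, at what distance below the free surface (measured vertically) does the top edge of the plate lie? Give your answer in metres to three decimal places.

d_top ≈ 3.931 m

γ = 1.128 × 9.81 = 11.06568 kN/m³.
A = 4.7 × 2.59 = 12.173 m².
From F = γ·h_c·A, the centroid depth is h_c = 704/(11.06568 × 12.173) = 5.22633 m.
The centroid lies 2.59/2 = 1.295 m below the top edge, so the top edge sits at h_top = 5.22633 − 1.295 = 3.93133 m below the surface.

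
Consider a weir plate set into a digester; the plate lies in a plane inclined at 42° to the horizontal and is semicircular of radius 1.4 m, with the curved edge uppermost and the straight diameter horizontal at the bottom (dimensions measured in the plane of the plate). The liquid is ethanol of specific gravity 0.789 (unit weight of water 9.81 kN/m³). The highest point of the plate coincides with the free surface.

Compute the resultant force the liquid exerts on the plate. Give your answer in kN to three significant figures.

F ≈ 12.8 kN

γ = 0.789 × 9.81 = 7.74009 kN/m³.
Let θ = 42° be the plate's angle to the horizontal; measure y along the incline from where the plane meets the free surface. Vertical depth h = y·sinθ with sinθ = 0.669131.
The centroid lies 4r/(3π) = 0.594178 m above the diameter, so r − 4r/(3π) = 1.4 − 0.594178 = 0.805822 m below the topmost point, so y_c = 0.805822 m and h_c = 0.805822 × 0.669131 = 0.5392 m.
A = πr²/2 = π × 1.4²/2 = 3.07876 m².
Resultant F = γ·h_c·A = 7.74009 × 0.5392 × 3.07876 = 12.8491 kN.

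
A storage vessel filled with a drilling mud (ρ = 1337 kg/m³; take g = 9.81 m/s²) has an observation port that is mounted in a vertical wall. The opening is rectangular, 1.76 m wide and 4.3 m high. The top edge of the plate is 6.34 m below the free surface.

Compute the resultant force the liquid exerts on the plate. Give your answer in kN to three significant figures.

F ≈ 843 kN

γ = ρg = 1337 × 9.81 / 1000 = 13.11597 kN/m³.
The centroid lies 4.3/2 = 2.15 m below the top edge, so the centroid depth is h_c = 6.34 + 2.15 = 8.49 m.
A = 1.76 × 4.3 = 7.568 m².
Resultant F = γ·h_c·A = 13.11597 × 8.49 × 7.568 = 842.732 kN.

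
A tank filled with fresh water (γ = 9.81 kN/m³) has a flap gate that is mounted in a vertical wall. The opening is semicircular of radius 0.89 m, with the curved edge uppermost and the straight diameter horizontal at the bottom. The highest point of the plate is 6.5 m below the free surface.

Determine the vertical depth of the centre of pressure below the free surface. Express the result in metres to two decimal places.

γ = 9.81 kN/m³.
The centroid lies 4r/(3π) = 0.377728 m above the diameter, so r − 4r/(3π) = 0.89 − 0.377728 = 0.512272 m below the topmost point, so the centroid depth is h_c = 6.5 + 0.512272 = 7.01227 m.
A = πr²/2 = π × 0.89²/2 = 1.24423 m².
Resultant F = γ·h_c·A = 9.81 × 7.01227 × 1.24423 = 85.591 kN.
I_c = (π/8 − 8/(9π))·r⁴ = 0.109757 × 0.89⁴ = 0.068864 m⁴.
Centre of pressure: y_p = y_c + I_c/(y_c·A) = 7.01227 + 0.068864/(7.01227 × 1.24423) = 7.01227 + 0.00789283 = 7.02016 m along the plane.

h_p = 7.02 m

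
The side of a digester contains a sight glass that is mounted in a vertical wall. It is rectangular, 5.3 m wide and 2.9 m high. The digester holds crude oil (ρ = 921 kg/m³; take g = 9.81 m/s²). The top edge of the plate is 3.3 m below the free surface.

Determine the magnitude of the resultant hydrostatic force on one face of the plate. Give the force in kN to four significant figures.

γ = ρg = 921 × 9.81 / 1000 = 9.03501 kN/m³.
The centroid lies 2.9/2 = 1.45 m below the top edge, so the centroid depth is h_c = 3.3 + 1.45 = 4.75 m.
A = 5.3 × 2.9 = 15.37 m².
Resultant F = γ·h_c·A = 9.03501 × 4.75 × 15.37 = 659.623 kN.

F ≈ 659.6 kN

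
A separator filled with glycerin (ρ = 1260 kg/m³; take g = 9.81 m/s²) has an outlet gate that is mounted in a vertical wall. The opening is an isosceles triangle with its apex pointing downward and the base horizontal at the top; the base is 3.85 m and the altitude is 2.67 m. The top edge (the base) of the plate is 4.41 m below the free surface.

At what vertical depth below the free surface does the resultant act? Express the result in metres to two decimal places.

h_p = 5.37 m

γ = ρg = 1260 × 9.81 / 1000 = 12.3606 kN/m³.
With the apex down, the centroid sits h/3 = 2.67/3 = 0.89 m below the base (the top edge), so the centroid depth is h_c = 4.41 + 0.89 = 5.3 m.
A = ½ × 3.85 × 2.67 = 5.13975 m².
Resultant F = γ·h_c·A = 12.3606 × 5.3 × 5.13975 = 336.711 kN.
I_c = b·h³/36 = 3.85 × 2.67³/36 = 2.0356 m⁴.
Centre of pressure: y_p = y_c + I_c/(y_c·A) = 5.3 + 2.0356/(5.3 × 5.13975) = 5.3 + 0.0747265 = 5.37473 m along the plane.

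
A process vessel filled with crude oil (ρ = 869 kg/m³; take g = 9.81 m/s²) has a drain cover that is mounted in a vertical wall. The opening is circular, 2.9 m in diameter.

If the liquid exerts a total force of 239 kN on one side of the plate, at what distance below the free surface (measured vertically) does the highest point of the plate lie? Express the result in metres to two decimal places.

γ = ρg = 869 × 9.81 / 1000 = 8.52489 kN/m³.
A = π(1.45)² = 6.6052 m².
From F = γ·h_c·A, the centroid depth is h_c = 239/(8.52489 × 6.6052) = 4.24447 m.
The centroid is at the centre, 1.45 m below the top of the plate, so the highest point sits at h_top = 4.24447 − 1.45 = 2.79447 m below the surface.

d_top ≈ 2.79 m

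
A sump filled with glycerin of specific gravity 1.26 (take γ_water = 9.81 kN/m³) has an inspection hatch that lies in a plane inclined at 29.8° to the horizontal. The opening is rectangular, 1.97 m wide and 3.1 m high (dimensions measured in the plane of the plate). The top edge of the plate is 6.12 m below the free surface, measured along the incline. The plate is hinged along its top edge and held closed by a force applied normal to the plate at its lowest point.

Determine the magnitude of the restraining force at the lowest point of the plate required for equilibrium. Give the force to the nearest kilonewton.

γ = 1.26 × 9.81 = 12.3606 kN/m³.
Let θ = 29.8° be the plate's angle to the horizontal; measure y along the incline from where the plane meets the free surface. Vertical depth h = y·sinθ with sinθ = 0.496974.
The centroid lies 3.1/2 = 1.55 m below the top edge, so y_c = 6.12 + 1.55 = 7.67 m and h_c = 7.67 × 0.496974 = 3.81179 m.
A = 1.97 × 3.1 = 6.107 m².
Resultant F = γ·h_c·A = 12.3606 × 3.81179 × 6.107 = 287.737 kN.
I_c = b·h³/12 = 1.97 × 3.1³/12 = 4.89069 m⁴.
Centre of pressure: y_p = y_c + I_c/(y_c·A) = 7.67 + 4.89069/(7.67 × 6.107) = 7.67 + 0.104411 = 7.77441 m along the plane.
The resultant acts 1.55 + 0.104411 = 1.65441 m (along the plate) below the hinge at the top edge, so the moment about the hinge is M = F × 1.65441 = 287.737 × 1.65441 = 476.035 kN·m.
A normal force at the bottom, 3.1 m from the hinge, must supply this moment: P = 476.035/3.1 = 153.56 kN.

P ≈ 154 kN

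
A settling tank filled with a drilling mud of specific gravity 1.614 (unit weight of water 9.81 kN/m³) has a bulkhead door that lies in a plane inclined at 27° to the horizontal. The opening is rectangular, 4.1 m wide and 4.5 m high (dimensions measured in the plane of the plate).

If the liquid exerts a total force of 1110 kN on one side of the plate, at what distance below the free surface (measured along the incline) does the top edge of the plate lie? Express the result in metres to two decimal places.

y_top ≈ 6.12 m

γ = 1.614 × 9.81 = 15.83334 kN/m³.
A = 4.1 × 4.5 = 18.45 m².
From F = γ·h_c·A, the centroid depth is h_c = 1110/(15.83334 × 18.45) = 3.79974 m.
Let θ = 27° be the plate's angle to the horizontal; measure y along the incline from where the plane meets the free surface. Vertical depth h = y·sinθ with sinθ = 0.453990.
Along the incline, y_c = h_c/sinθ = 3.79974/0.453990 = 8.36966 m.
The centroid lies 4.5/2 = 2.25 m below the top edge, so the top edge sits at y_top = 8.36966 − 2.25 = 6.11966 m along the incline.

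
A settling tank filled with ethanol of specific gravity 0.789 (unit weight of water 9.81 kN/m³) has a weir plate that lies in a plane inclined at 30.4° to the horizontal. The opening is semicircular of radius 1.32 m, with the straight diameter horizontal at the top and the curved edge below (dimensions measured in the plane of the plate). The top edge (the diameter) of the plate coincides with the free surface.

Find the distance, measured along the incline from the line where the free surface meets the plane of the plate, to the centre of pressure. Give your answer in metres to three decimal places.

y_p = 0.778 m

γ = 0.789 × 9.81 = 7.74009 kN/m³.
Let θ = 30.4° be the plate's angle to the horizontal; measure y along the incline from where the plane meets the free surface. Vertical depth h = y·sinθ with sinθ = 0.506034.
The centroid of a semicircle lies 4r/(3π) = 0.560225 m from the diameter, here below the top edge, so y_c = 0.560225 m and h_c = 0.560225 × 0.506034 = 0.283493 m.
A = πr²/2 = π × 1.32²/2 = 2.73696 m².
Resultant F = γ·h_c·A = 7.74009 × 0.283493 × 2.73696 = 6.00561 kN.
I_c = (π/8 − 8/(9π))·r⁴ = 0.109757 × 1.32⁴ = 0.333218 m⁴.
Centre of pressure: y_p = y_c + I_c/(y_c·A) = 0.560225 + 0.333218/(0.560225 × 2.73696) = 0.560225 + 0.217319 = 0.777544 m along the plane.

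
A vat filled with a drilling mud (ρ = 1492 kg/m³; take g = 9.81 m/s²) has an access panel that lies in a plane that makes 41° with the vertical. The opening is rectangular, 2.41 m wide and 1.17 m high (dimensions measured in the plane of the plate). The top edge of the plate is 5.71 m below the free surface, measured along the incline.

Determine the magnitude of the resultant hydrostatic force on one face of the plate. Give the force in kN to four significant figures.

γ = ρg = 1492 × 9.81 / 1000 = 14.63652 kN/m³.
The plate makes 41° with the vertical, i.e. θ = 90° − 41° = 49° to the horizontal. Measuring y along the incline from the free-surface line, vertical depth h = y·sinθ with sinθ = 0.754710.
The centroid lies 1.17/2 = 0.585 m below the top edge, so y_c = 5.71 + 0.585 = 6.295 m and h_c = 6.295 × 0.754710 = 4.7509 m.
A = 2.41 × 1.17 = 2.8197 m².
Resultant F = γ·h_c·A = 14.63652 × 4.7509 × 2.8197 = 196.072 kN.

F ≈ 196.1 kN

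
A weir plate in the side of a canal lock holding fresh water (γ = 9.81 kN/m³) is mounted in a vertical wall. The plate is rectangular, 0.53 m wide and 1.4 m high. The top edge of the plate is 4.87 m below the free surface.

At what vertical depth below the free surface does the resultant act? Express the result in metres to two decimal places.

h_p = 5.60 m

γ = 9.81 kN/m³.
The centroid lies 1.4/2 = 0.7 m below the top edge, so the centroid depth is h_c = 4.87 + 0.7 = 5.57 m.
A = 0.53 × 1.4 = 0.742 m².
Resultant F = γ·h_c·A = 9.81 × 5.57 × 0.742 = 40.5441 kN.
I_c = b·h³/12 = 0.53 × 1.4³/12 = 0.121193 m⁴.
Centre of pressure: y_p = y_c + I_c/(y_c·A) = 5.57 + 0.121193/(5.57 × 0.742) = 5.57 + 0.0293237 = 5.59932 m along the plane.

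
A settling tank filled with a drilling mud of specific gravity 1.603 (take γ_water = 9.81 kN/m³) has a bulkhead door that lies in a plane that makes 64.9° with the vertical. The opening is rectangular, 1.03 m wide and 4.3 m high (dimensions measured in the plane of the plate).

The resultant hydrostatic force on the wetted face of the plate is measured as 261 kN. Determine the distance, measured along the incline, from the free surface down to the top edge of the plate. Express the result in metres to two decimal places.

y_top ≈ 6.68 m

γ = 1.603 × 9.81 = 15.72543 kN/m³.
A = 1.03 × 4.3 = 4.429 m².
From F = γ·h_c·A, the centroid depth is h_c = 261/(15.72543 × 4.429) = 3.74742 m.
The plate makes 64.9° with the vertical, i.e. θ = 90° − 64.9° = 25.1° to the horizontal. Measuring y along the incline from the free-surface line, vertical depth h = y·sinθ with sinθ = 0.424199.
Along the incline, y_c = h_c/sinθ = 3.74742/0.424199 = 8.83411 m.
The centroid lies 4.3/2 = 2.15 m below the top edge, so the top edge sits at y_top = 8.83411 − 2.15 = 6.68411 m along the incline.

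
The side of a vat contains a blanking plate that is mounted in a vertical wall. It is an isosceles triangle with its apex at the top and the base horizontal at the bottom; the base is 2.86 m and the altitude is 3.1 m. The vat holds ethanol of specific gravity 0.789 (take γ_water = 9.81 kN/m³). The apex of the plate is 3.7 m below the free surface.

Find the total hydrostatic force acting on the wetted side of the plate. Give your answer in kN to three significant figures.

F ≈ 198 kN

γ = 0.789 × 9.81 = 7.74009 kN/m³.
With the apex up, the centroid sits 2h/3 = 2 × 3.1/3 = 2.06667 m below the apex, so the centroid depth is h_c = 3.7 + 2.06667 = 5.76667 m.
A = ½ × 2.86 × 3.1 = 4.433 m².
Resultant F = γ·h_c·A = 7.74009 × 5.76667 × 4.433 = 197.865 kN.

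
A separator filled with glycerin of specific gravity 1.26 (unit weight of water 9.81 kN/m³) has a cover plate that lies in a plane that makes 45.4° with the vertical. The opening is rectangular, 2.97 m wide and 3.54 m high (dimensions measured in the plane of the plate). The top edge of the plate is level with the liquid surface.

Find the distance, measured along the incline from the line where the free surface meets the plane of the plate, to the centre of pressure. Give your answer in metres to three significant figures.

γ = 1.26 × 9.81 = 12.3606 kN/m³.
The plate makes 45.4° with the vertical, i.e. θ = 90° − 45.4° = 44.6° to the horizontal. Measuring y along the incline from the free-surface line, vertical depth h = y·sinθ with sinθ = 0.702153.
The centroid lies 3.54/2 = 1.77 m below the top edge, so y_c = 1.77 m and h_c = 1.77 × 0.702153 = 1.24281 m.
A = 2.97 × 3.54 = 10.5138 m².
Resultant F = γ·h_c·A = 12.3606 × 1.24281 × 10.5138 = 161.512 kN.
I_c = b·h³/12 = 2.97 × 3.54³/12 = 10.9796 m⁴.
Centre of pressure: y_p = y_c + I_c/(y_c·A) = 1.77 + 10.9796/(1.77 × 10.5138) = 1.77 + 0.590002 = 2.36 m along the plane.

y_p = 2.36 m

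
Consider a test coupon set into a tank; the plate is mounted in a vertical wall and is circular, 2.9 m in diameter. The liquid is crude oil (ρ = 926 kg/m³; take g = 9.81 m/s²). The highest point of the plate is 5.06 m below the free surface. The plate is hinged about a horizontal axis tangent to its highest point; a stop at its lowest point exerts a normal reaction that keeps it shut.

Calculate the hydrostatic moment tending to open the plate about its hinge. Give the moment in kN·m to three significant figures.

γ = ρg = 926 × 9.81 / 1000 = 9.08406 kN/m³.
The centroid is at the centre, 1.45 m below the top of the plate, so the centroid depth is h_c = 5.06 + 1.45 = 6.51 m.
A = π(1.45)² = 6.6052 m².
Resultant F = γ·h_c·A = 9.08406 × 6.51 × 6.6052 = 390.613 kN.
I_c = πr⁴/4 = π × 1.45⁴/4 = 3.47186 m⁴.
Centre of pressure: y_p = y_c + I_c/(y_c·A) = 6.51 + 3.47186/(6.51 × 6.6052) = 6.51 + 0.0807412 = 6.59074 m along the plane.
The resultant acts 1.45 + 0.0807412 = 1.53074 m (along the plate) below the hinge at the top edge, so the moment about the hinge is M = F × 1.53074 = 390.613 × 1.53074 = 597.927 kN·m.

M ≈ 598 kN·m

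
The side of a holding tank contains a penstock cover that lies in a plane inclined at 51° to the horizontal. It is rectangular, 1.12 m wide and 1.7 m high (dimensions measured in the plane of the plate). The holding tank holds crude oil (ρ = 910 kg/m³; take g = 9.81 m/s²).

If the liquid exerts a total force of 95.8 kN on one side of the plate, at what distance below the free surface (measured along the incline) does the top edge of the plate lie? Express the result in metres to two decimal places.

y_top ≈ 6.40 m

γ = ρg = 910 × 9.81 / 1000 = 8.9271 kN/m³.
A = 1.12 × 1.7 = 1.904 m².
From F = γ·h_c·A, the centroid depth is h_c = 95.8/(8.9271 × 1.904) = 5.63622 m.
Let θ = 51° be the plate's angle to the horizontal; measure y along the incline from where the plane meets the free surface. Vertical depth h = y·sinθ with sinθ = 0.777146.
Along the incline, y_c = h_c/sinθ = 5.63622/0.777146 = 7.25246 m.
The centroid lies 1.7/2 = 0.85 m below the top edge, so the top edge sits at y_top = 7.25246 − 0.85 = 6.40246 m along the incline.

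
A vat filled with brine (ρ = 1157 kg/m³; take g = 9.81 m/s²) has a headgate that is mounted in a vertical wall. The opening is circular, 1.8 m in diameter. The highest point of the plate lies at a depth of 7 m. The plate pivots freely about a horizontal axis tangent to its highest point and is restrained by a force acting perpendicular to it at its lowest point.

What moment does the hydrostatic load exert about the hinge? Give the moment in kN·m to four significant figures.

M ≈ 211.2 kN·m

γ = ρg = 1157 × 9.81 / 1000 = 11.35017 kN/m³.
The centroid is at the centre, 0.9 m below the top of the plate, so the centroid depth is h_c = 7 + 0.9 = 7.9 m.
A = π(0.9)² = 2.54469 m².
Resultant F = γ·h_c·A = 11.35017 × 7.9 × 2.54469 = 228.173 kN.
I_c = πr⁴/4 = π × 0.9⁴/4 = 0.5153 m⁴.
Centre of pressure: y_p = y_c + I_c/(y_c·A) = 7.9 + 0.5153/(7.9 × 2.54469) = 7.9 + 0.0256329 = 7.92563 m along the plane.
The resultant acts 0.9 + 0.0256329 = 0.925633 m (along the plate) below the hinge at the top edge, so the moment about the hinge is M = F × 0.925633 = 228.173 × 0.925633 = 211.204 kN·m.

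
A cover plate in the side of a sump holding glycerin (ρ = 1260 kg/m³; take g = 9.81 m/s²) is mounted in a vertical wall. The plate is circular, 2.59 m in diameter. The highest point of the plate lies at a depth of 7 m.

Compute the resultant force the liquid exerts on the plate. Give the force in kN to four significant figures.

F ≈ 540.2 kN

γ = ρg = 1260 × 9.81 / 1000 = 12.3606 kN/m³.
The centroid is at the centre, 1.295 m below the top of the plate, so the centroid depth is h_c = 7 + 1.295 = 8.295 m.
A = π(1.295)² = 5.26853 m².
Resultant F = γ·h_c·A = 12.3606 × 8.295 × 5.26853 = 540.189 kN.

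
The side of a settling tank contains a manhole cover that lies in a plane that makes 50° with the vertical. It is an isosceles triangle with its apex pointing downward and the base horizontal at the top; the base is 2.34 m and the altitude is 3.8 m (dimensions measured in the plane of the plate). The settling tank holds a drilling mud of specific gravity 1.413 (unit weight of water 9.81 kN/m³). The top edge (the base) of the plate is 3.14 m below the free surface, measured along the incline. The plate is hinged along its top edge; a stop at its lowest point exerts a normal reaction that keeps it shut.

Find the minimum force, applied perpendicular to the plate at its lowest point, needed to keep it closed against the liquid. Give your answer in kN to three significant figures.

γ = 1.413 × 9.81 = 13.86153 kN/m³.
The plate makes 50° with the vertical, i.e. θ = 90° − 50° = 40° to the horizontal. Measuring y along the incline from the free-surface line, vertical depth h = y·sinθ with sinθ = 0.642788.
With the apex down, the centroid sits h/3 = 3.8/3 = 1.26667 m below the base (the top edge), so y_c = 3.14 + 1.26667 = 4.40667 m and h_c = 4.40667 × 0.642788 = 2.83255 m.
A = ½ × 2.34 × 3.8 = 4.446 m².
Resultant F = γ·h_c·A = 13.86153 × 2.83255 × 4.446 = 174.565 kN.
I_c = b·h³/36 = 2.34 × 3.8³/36 = 3.56668 m⁴.
Centre of pressure: y_p = y_c + I_c/(y_c·A) = 4.40667 + 3.56668/(4.40667 × 4.446) = 4.40667 + 0.182047 = 4.58872 m along the plane.
The resultant acts 1.26667 + 0.182047 = 1.44872 m (along the plate) below the hinge at the top edge, so the moment about the hinge is M = F × 1.44872 = 174.565 × 1.44872 = 252.896 kN·m.
A normal force at the bottom, 3.8 m from the hinge, must supply this moment: P = 252.896/3.8 = 66.5516 kN.

P ≈ 66.6 kN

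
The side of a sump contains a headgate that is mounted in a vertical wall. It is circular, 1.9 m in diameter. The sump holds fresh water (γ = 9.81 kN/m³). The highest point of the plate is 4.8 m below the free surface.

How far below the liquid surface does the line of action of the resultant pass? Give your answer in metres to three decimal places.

γ = 9.81 kN/m³.
The centroid is at the centre, 0.95 m below the top of the plate, so the centroid depth is h_c = 4.8 + 0.95 = 5.75 m.
A = π(0.95)² = 2.83529 m².
Resultant F = γ·h_c·A = 9.81 × 5.75 × 2.83529 = 159.932 kN.
I_c = πr⁴/4 = π × 0.95⁴/4 = 0.639712 m⁴.
Centre of pressure: y_p = y_c + I_c/(y_c·A) = 5.75 + 0.639712/(5.75 × 2.83529) = 5.75 + 0.0392391 = 5.78924 m along the plane.

h_p = 5.789 m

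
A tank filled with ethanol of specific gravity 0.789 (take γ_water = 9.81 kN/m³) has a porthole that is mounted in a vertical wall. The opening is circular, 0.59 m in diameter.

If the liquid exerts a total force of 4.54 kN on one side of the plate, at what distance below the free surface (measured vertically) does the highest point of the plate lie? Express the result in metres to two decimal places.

γ = 0.789 × 9.81 = 7.74009 kN/m³.
A = π(0.295)² = 0.273397 m².
From F = γ·h_c·A, the centroid depth is h_c = 4.54/(7.74009 × 0.273397) = 2.14544 m.
The centroid is at the centre, 0.295 m below the top of the plate, so the highest point sits at h_top = 2.14544 − 0.295 = 1.85044 m below the surface.

d_top ≈ 1.85 m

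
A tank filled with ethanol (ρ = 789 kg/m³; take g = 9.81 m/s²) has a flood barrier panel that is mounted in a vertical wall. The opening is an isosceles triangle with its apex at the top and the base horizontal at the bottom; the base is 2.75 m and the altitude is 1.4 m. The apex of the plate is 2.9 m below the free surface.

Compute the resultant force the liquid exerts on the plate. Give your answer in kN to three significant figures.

F ≈ 57.1 kN

γ = ρg = 789 × 9.81 / 1000 = 7.74009 kN/m³.
With the apex up, the centroid sits 2h/3 = 2 × 1.4/3 = 0.933333 m below the apex, so the centroid depth is h_c = 2.9 + 0.933333 = 3.83333 m.
A = ½ × 2.75 × 1.4 = 1.925 m².
Resultant F = γ·h_c·A = 7.74009 × 3.83333 × 1.925 = 57.1154 kN.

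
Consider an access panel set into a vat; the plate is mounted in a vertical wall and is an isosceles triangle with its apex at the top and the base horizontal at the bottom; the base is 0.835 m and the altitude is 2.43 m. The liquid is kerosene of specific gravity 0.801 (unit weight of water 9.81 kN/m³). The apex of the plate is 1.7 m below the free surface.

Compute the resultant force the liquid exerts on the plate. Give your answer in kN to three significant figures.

F ≈ 26.5 kN

γ = 0.801 × 9.81 = 7.85781 kN/m³.
With the apex up, the centroid sits 2h/3 = 2 × 2.43/3 = 1.62 m below the apex, so the centroid depth is h_c = 1.7 + 1.62 = 3.32 m.
A = ½ × 0.835 × 2.43 = 1.01453 m².
Resultant F = γ·h_c·A = 7.85781 × 3.32 × 1.01453 = 26.467 kN.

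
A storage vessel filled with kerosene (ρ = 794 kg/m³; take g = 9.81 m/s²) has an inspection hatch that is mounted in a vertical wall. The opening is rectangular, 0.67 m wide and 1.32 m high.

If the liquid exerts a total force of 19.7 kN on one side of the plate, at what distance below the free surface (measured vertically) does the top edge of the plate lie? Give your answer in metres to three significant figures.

γ = ρg = 794 × 9.81 / 1000 = 7.78914 kN/m³.
A = 0.67 × 1.32 = 0.8844 m².
From F = γ·h_c·A, the centroid depth is h_c = 19.7/(7.78914 × 0.8844) = 2.85975 m.
The centroid lies 1.32/2 = 0.66 m below the top edge, so the top edge sits at h_top = 2.85975 − 0.66 = 2.19975 m below the surface.

d_top ≈ 2.20 m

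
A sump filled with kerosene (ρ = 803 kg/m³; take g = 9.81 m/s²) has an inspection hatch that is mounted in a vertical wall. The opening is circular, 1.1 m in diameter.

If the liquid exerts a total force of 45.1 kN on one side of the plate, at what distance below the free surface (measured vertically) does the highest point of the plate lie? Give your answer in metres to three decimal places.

γ = ρg = 803 × 9.81 / 1000 = 7.87743 kN/m³.
A = π(0.55)² = 0.950332 m².
From F = γ·h_c·A, the centroid depth is h_c = 45.1/(7.87743 × 0.950332) = 6.02444 m.
The centroid is at the centre, 0.55 m below the top of the plate, so the highest point sits at h_top = 6.02444 − 0.55 = 5.47444 m below the surface.

d_top ≈ 5.474 m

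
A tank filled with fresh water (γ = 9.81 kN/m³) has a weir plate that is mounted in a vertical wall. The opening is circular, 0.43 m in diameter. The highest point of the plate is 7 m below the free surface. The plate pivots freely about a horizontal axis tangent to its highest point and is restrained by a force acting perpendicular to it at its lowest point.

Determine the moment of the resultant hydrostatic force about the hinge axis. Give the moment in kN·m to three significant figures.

M ≈ 2.23 kN·m

γ = 9.81 kN/m³.
The centroid is at the centre, 0.215 m below the top of the plate, so the centroid depth is h_c = 7 + 0.215 = 7.215 m.
A = π(0.215)² = 0.14522 m².
Resultant F = γ·h_c·A = 9.81 × 7.215 × 0.14522 = 10.2785 kN.
I_c = πr⁴/4 = π × 0.215⁴/4 = 0.0016782 m⁴.
Centre of pressure: y_p = y_c + I_c/(y_c·A) = 7.215 + 0.0016782/(7.215 × 0.14522) = 7.215 + 0.0016017 = 7.2166 m along the plane.
The resultant acts 0.215 + 0.0016017 = 0.216602 m (along the plate) below the hinge at the top edge, so the moment about the hinge is M = F × 0.216602 = 10.2785 × 0.216602 = 2.22634 kN·m.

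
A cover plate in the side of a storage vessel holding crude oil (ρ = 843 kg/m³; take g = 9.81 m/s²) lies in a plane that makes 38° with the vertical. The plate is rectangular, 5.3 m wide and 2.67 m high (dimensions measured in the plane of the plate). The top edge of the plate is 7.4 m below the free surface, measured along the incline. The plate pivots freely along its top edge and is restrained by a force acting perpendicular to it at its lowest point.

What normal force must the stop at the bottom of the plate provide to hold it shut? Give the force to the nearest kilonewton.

P ≈ 423 kN

γ = ρg = 843 × 9.81 / 1000 = 8.26983 kN/m³.
The plate makes 38° with the vertical, i.e. θ = 90° − 38° = 52° to the horizontal. Measuring y along the incline from the free-surface line, vertical depth h = y·sinθ with sinθ = 0.788011.
The centroid lies 2.67/2 = 1.335 m below the top edge, so y_c = 7.4 + 1.335 = 8.735 m and h_c = 8.735 × 0.788011 = 6.88328 m.
A = 5.3 × 2.67 = 14.151 m².
Resultant F = γ·h_c·A = 8.26983 × 6.88328 × 14.151 = 805.525 kN.
I_c = b·h³/12 = 5.3 × 2.67³/12 = 8.40676 m⁴.
Centre of pressure: y_p = y_c + I_c/(y_c·A) = 8.735 + 8.40676/(8.735 × 14.151) = 8.735 + 0.0680109 = 8.80301 m along the plane.
The resultant acts 1.335 + 0.0680109 = 1.40301 m (along the plate) below the hinge at the top edge, so the moment about the hinge is M = F × 1.40301 = 805.525 × 1.40301 = 1130.16 kN·m.
A normal force at the bottom, 2.67 m from the hinge, must supply this moment: P = 1130.16/2.67 = 423.281 kN.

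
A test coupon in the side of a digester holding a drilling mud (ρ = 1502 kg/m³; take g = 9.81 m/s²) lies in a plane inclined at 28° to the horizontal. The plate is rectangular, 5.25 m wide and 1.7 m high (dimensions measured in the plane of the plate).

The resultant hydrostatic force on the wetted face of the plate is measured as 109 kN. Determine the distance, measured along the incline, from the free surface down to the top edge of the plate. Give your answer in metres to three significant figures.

y_top ≈ 0.916 m

γ = ρg = 1502 × 9.81 / 1000 = 14.73462 kN/m³.
A = 5.25 × 1.7 = 8.925 m².
From F = γ·h_c·A, the centroid depth is h_c = 109/(14.73462 × 8.925) = 0.828856 m.
Let θ = 28° be the plate's angle to the horizontal; measure y along the incline from where the plane meets the free surface. Vertical depth h = y·sinθ with sinθ = 0.469472.
Along the incline, y_c = h_c/sinθ = 0.828856/0.469472 = 1.76551 m.
The centroid lies 1.7/2 = 0.85 m below the top edge, so the top edge sits at y_top = 1.76551 − 0.85 = 0.91551 m along the incline.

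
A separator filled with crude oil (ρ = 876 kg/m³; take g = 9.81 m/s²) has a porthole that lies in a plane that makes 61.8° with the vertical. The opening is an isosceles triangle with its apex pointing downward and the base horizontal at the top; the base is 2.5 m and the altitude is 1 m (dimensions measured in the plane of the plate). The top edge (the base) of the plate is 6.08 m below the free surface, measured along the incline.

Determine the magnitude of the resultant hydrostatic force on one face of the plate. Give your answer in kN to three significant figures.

F ≈ 32.6 kN

γ = ρg = 876 × 9.81 / 1000 = 8.59356 kN/m³.
The plate makes 61.8° with the vertical, i.e. θ = 90° − 61.8° = 28.2° to the horizontal. Measuring y along the incline from the free-surface line, vertical depth h = y·sinθ with sinθ = 0.472551.
With the apex down, the centroid sits h/3 = 1/3 = 0.333333 m below the base (the top edge), so y_c = 6.08 + 0.333333 = 6.41333 m and h_c = 6.41333 × 0.472551 = 3.03063 m.
A = ½ × 2.5 × 1 = 1.25 m².
Resultant F = γ·h_c·A = 8.59356 × 3.03063 × 1.25 = 32.5549 kN.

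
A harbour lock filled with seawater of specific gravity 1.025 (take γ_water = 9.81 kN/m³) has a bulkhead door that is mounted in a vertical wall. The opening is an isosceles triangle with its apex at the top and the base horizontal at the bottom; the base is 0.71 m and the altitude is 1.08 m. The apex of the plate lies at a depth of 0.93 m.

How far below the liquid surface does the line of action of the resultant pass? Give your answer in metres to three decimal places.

γ = 1.025 × 9.81 = 10.05525 kN/m³.
With the apex up, the centroid sits 2h/3 = 2 × 1.08/3 = 0.72 m below the apex, so the centroid depth is h_c = 0.93 + 0.72 = 1.65 m.
A = ½ × 0.71 × 1.08 = 0.3834 m².
Resultant F = γ·h_c·A = 10.05525 × 1.65 × 0.3834 = 6.36105 kN.
I_c = b·h³/36 = 0.71 × 1.08³/36 = 0.0248443 m⁴.
Centre of pressure: y_p = y_c + I_c/(y_c·A) = 1.65 + 0.0248443/(1.65 × 0.3834) = 1.65 + 0.0392727 = 1.68927 m along the plane.

h_p = 1.689 m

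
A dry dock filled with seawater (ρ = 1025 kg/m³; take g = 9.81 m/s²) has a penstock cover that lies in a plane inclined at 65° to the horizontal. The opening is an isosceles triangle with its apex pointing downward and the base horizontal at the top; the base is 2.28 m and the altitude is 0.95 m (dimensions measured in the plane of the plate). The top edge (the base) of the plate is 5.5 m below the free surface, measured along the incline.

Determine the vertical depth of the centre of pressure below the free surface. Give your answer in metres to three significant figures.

h_p = 5.28 m

γ = ρg = 1025 × 9.81 / 1000 = 10.05525 kN/m³.
Let θ = 65° be the plate's angle to the horizontal; measure y along the incline from where the plane meets the free surface. Vertical depth h = y·sinθ with sinθ = 0.906308.
With the apex down, the centroid sits h/3 = 0.95/3 = 0.316667 m below the base (the top edge), so y_c = 5.5 + 0.316667 = 5.81667 m and h_c = 5.81667 × 0.906308 = 5.27169 m.
A = ½ × 2.28 × 0.95 = 1.083 m².
Resultant F = γ·h_c·A = 10.05525 × 5.27169 × 1.083 = 57.4078 kN.
I_c = b·h³/36 = 2.28 × 0.95³/36 = 0.0543004 m⁴.
Centre of pressure: y_p = y_c + I_c/(y_c·A) = 5.81667 + 0.0543004/(5.81667 × 1.083) = 5.81667 + 0.00861986 = 5.82529 m along the plane.
Vertically, h_p = y_p·sinθ = 5.82529 × 0.906308 = 5.27951 m.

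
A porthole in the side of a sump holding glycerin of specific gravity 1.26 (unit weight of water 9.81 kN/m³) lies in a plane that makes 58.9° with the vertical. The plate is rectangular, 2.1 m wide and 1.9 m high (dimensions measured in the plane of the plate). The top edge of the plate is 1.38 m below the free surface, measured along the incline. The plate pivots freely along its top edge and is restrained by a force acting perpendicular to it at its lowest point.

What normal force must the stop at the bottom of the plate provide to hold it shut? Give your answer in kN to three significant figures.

γ = 1.26 × 9.81 = 12.3606 kN/m³.
The plate makes 58.9° with the vertical, i.e. θ = 90° − 58.9° = 31.1° to the horizontal. Measuring y along the incline from the free-surface line, vertical depth h = y·sinθ with sinθ = 0.516533.
The centroid lies 1.9/2 = 0.95 m below the top edge, so y_c = 1.38 + 0.95 = 2.33 m and h_c = 2.33 × 0.516533 = 1.20352 m.
A = 2.1 × 1.9 = 3.99 m².
Resultant F = γ·h_c·A = 12.3606 × 1.20352 × 3.99 = 59.3562 kN.
I_c = b·h³/12 = 2.1 × 1.9³/12 = 1.20032 m⁴.
Centre of pressure: y_p = y_c + I_c/(y_c·A) = 2.33 + 1.20032/(2.33 × 3.99) = 2.33 + 0.129112 = 2.45911 m along the plane.
The resultant acts 0.95 + 0.129112 = 1.07911 m (along the plate) below the hinge at the top edge, so the moment about the hinge is M = F × 1.07911 = 59.3562 × 1.07911 = 64.0519 kN·m.
A normal force at the bottom, 1.9 m from the hinge, must supply this moment: P = 64.0519/1.9 = 33.7115 kN.

P ≈ 33.7 kN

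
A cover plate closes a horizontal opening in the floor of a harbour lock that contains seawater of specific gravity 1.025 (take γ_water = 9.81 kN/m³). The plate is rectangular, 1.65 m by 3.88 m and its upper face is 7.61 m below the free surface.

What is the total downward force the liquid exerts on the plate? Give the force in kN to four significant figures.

γ = 1.025 × 9.81 = 10.05525 kN/m³.
The plate is horizontal, so pressure is uniform at p = γ·h = 10.05525 × 7.61 = 76.5205 kN/m².
A = 1.65 × 3.88 = 6.402 m².
F = p·A = 76.5205 × 6.402 = 489.884 kN.

F ≈ 489.9 kN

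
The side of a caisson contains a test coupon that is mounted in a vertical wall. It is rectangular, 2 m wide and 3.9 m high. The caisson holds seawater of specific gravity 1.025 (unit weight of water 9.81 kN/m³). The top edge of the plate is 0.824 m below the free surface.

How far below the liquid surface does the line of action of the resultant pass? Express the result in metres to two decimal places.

h_p = 3.23 m

γ = 1.025 × 9.81 = 10.05525 kN/m³.
The centroid lies 3.9/2 = 1.95 m below the top edge, so the centroid depth is h_c = 0.824 + 1.95 = 2.774 m.
A = 2 × 3.9 = 7.8 m².
Resultant F = γ·h_c·A = 10.05525 × 2.774 × 7.8 = 217.567 kN.
I_c = b·h³/12 = 2 × 3.9³/12 = 9.8865 m⁴.
Centre of pressure: y_p = y_c + I_c/(y_c·A) = 2.774 + 9.8865/(2.774 × 7.8) = 2.774 + 0.456921 = 3.23092 m along the plane.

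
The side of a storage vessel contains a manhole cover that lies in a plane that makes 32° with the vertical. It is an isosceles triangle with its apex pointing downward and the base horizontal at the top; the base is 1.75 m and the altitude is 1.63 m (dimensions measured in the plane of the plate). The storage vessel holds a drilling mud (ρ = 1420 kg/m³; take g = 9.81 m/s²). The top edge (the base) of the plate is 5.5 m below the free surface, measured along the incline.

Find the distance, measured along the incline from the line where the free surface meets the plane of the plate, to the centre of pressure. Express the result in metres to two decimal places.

y_p = 6.07 m

γ = ρg = 1420 × 9.81 / 1000 = 13.9302 kN/m³.
The plate makes 32° with the vertical, i.e. θ = 90° − 32° = 58° to the horizontal. Measuring y along the incline from the free-surface line, vertical depth h = y·sinθ with sinθ = 0.848048.
With the apex down, the centroid sits h/3 = 1.63/3 = 0.543333 m below the base (the top edge), so y_c = 5.5 + 0.543333 = 6.04333 m and h_c = 6.04333 × 0.848048 = 5.12503 m.
A = ½ × 1.75 × 1.63 = 1.42625 m².
Resultant F = γ·h_c·A = 13.9302 × 5.12503 × 1.42625 = 101.824 kN.
I_c = b·h³/36 = 1.75 × 1.63³/36 = 0.210522 m⁴.
Centre of pressure: y_p = y_c + I_c/(y_c·A) = 6.04333 + 0.210522/(6.04333 × 1.42625) = 6.04333 + 0.0244245 = 6.06775 m along the plane.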